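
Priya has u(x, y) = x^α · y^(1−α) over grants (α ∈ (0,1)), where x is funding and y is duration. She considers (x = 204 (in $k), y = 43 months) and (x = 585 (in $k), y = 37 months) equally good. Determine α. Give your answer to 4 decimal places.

The Cobb–Douglas utilities coincide, so 204^α·43^(1−α) = 585^α·37^(1−α).
Taking logs: α·ln 204 + (1−α)·ln 43 = α·ln 585 + (1−α)·ln 37, i.e. α·-1.0534919 = (1−α)·-0.1502822.
So α/(1−α) = (-0.1502822)/(-1.0534919) = 0.1426515, and α = 0.1426515/1.1426515 ≈ 0.1248.

α ≈ 0.1248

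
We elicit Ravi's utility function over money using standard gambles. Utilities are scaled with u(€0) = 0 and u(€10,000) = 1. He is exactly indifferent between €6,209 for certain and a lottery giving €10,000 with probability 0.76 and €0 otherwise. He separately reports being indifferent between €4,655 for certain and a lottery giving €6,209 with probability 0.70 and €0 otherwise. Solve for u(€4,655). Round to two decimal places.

0.53

First, u(€6,209) = 0.76·u(€10,000) + 0.24·u(€0) = 0.76.
The second indifference gives u(€4,655) = 0.70·u(€6,209) + 0.30·u(€0) = 0.70·0.76 + 0.30·0.00 = 0.5320.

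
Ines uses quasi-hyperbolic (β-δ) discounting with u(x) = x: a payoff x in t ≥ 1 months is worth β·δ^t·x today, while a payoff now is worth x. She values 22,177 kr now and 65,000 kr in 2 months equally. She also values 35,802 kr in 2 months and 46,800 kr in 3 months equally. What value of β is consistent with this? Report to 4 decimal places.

β ≈ 0.5830

From the later pair, β·δ^2·35802 = β·δ^3·46800; dividing through, δ = 35802/46800 = 0.76500.
Substituting δ into 22177 = β·δ^2·65000: β = 22177/(38039.625) ≈ 0.5830.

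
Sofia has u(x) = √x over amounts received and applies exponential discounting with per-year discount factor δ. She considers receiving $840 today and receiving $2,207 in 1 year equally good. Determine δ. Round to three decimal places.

δ ≈ 0.617

The payoff in 1 year is discounted by δ, so u(840) = δ·u(2207) and δ = u(840)/u(2207).
With u(x) = √x: δ = √840/√2207 = √(840/2207) = 0.61693.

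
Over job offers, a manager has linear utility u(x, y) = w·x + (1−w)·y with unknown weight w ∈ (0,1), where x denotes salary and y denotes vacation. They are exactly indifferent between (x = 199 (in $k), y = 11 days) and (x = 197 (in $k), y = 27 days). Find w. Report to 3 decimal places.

w = 0.889

Equating utilities: w·199 + (1−w)·11 = w·197 + (1−w)·27.
Rearranging, 2·w − 16·(1−w) = 0.
Hence w = 16/(2+16) = 16/18 = 0.889.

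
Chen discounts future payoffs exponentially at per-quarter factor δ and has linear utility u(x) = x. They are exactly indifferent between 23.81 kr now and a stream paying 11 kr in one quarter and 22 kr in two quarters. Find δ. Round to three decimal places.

Equating present values: 23.81 = 11δ + 22δ².
That is, 22δ² + 11δ − 23.81 = 0, a quadratic in δ.
δ = (−11 + √(11² + 4·22·23.81)) / (2·22) = (−11 + √2216.28) / 44 ≈ 0.820.

δ ≈ 0.820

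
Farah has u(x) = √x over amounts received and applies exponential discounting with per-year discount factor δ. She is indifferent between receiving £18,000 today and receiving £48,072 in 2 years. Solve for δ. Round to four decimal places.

δ ≈ 0.7822

The payoff in 2 years is discounted by δ^2, so u(18000) = δ^2·u(48072) and δ^2 = u(18000)/u(48072).
Since u(x) = √x, δ^2 = √(18000/48072) = 0.61191.
So δ = 0.61191^(1/2) ≈ 0.7822.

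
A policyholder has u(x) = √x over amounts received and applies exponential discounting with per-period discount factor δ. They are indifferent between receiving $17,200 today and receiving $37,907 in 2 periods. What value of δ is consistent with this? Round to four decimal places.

Equating discounted utilities: u(17200) = δ^2·u(37907) ⇒ δ^2 = u(17200)/u(37907).
Since u(x) = √x, δ^2 = √(17200/37907) = 0.67360.
So δ = 0.67360^(1/2) ≈ 0.8207.

δ ≈ 0.8207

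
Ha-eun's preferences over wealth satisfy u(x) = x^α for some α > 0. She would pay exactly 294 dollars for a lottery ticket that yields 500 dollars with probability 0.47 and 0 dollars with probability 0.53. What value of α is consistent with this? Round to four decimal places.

EU(lottery) = 0.47·500^α + 0.53·0 = 0.47·500^α.
Indifference: 294^α = 0.47·500^α, so (294/500)^α = 0.47.
Take logs: α = ln 0.47 / ln(294/500) ≈ 1.421812.

α ≈ 1.4218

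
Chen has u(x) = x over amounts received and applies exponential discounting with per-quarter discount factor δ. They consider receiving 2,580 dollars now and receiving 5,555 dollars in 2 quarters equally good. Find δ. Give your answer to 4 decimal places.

Indifference means u(2580) = δ^2 · u(5555), so δ^2 = u(2580)/u(5555).
With u(x) = x: δ^2 = 2580/5555 = 0.46445.
So δ = 0.46445^(1/2) ≈ 0.6815.

δ ≈ 0.6815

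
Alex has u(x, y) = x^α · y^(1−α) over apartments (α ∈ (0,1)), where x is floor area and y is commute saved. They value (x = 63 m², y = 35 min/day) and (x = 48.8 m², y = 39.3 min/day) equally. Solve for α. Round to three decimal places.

α ≈ 0.312

The Cobb–Douglas utilities coincide, so 63^α·35^(1−α) = 48.8^α·39.3^(1−α).
Taking logs: α·ln 63 + (1−α)·ln 35 = α·ln 48.8 + (1−α)·ln 39.3, i.e. α·0.255404 = (1−α)·0.115876.
With A = 0.255404 and B = 0.115876: α·A = (1−α)·B, so α = B/(A+B) = 0.115876/0.371280 ≈ 0.312.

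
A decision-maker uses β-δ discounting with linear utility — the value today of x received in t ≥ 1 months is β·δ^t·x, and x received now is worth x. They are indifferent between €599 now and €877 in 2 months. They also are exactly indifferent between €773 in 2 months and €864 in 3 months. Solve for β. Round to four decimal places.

β ≈ 0.8533

From the later pair, β·δ^2·773 = β·δ^3·864; dividing through, δ = 773/864 = 0.89468.
Now use the now-vs-future pair: 599 = β·δ^2·877 gives β = 599/(0.80045·877) ≈ 0.8533.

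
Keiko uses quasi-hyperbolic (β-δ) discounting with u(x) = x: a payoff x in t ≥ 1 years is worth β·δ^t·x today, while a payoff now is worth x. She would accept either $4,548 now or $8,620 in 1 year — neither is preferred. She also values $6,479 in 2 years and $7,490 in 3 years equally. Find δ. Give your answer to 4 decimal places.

δ ≈ 0.8650

Both payoffs in the second observation are in the future, so β drops out: δ^2·6479 = δ^3·7490 ⇒ δ = 6479/7490 = 0.86502.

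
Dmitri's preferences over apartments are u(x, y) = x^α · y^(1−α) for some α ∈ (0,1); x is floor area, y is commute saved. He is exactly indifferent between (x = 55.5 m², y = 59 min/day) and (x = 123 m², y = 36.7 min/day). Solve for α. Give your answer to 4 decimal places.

Indifference: 55.5^α · 59^(1−α) = 123^α · 36.7^(1−α).
Taking logs: α·ln 55.5 + (1−α)·ln 59 = α·ln 123 + (1−α)·ln 36.7, i.e. α·-0.7958013 = (1−α)·-0.4747607.
With A = -0.7958013 and B = -0.4747607: α·A = (1−α)·B, so α = B/(A+B) = -0.4747607/-1.2705620 ≈ 0.3737.

α ≈ 0.3737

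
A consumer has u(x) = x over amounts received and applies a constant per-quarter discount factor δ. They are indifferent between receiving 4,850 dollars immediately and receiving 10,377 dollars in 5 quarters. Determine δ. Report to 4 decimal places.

Indifference means u(4850) = δ^5 · u(10377), so δ^5 = u(4850)/u(10377).
With u(x) = x: δ^5 = 4850/10377 = 0.46738.
So δ = 0.46738^(1/5) ≈ 0.8589.

δ ≈ 0.8589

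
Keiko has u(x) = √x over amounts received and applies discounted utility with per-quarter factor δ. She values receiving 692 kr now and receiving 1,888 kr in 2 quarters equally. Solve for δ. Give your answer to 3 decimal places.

δ ≈ 0.778

Indifference means u(692) = δ^2 · u(1888), so δ^2 = u(692)/u(1888).
With u(x) = √x: δ^2 = √692/√1888 = √(692/1888) = 0.60541.
Hence δ = (0.60541)^(1/2) = 0.77808.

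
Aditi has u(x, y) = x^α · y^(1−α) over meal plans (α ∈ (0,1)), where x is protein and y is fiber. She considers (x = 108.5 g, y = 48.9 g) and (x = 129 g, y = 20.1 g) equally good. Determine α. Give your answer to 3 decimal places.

The Cobb–Douglas utilities coincide, so 108.5^α·48.9^(1−α) = 129^α·20.1^(1−α).
Rearrange to (108.5/129)^α = (20.1/48.9)^(1−α) and take logs: α·-0.173062 = (1−α)·-0.889058.
With A = -0.173062 and B = -0.889058: α·A = (1−α)·B, so α = B/(A+B) = -0.889058/-1.062120 ≈ 0.837.

α ≈ 0.837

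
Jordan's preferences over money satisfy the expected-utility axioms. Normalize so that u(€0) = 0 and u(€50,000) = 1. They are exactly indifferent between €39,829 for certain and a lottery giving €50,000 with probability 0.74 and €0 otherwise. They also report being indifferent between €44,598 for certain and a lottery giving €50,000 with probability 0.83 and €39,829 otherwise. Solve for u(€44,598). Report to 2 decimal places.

0.96

The first gamble pins u(€39,829): it must equal 0.74·1 + 0.26·0 = 0.74.
Chaining: u(€44,598) = 0.83·1.00 + 0.17·0.74 = 0.9558.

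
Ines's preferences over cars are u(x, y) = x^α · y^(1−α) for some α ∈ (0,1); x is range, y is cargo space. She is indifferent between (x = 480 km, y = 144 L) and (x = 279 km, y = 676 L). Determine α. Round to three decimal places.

Indifference: 480^α · 144^(1−α) = 279^α · 676^(1−α).
(480/279)^α = (676/144)^(1−α); take logs: α·ln(480/279) = (1−α)·ln(676/144), i.e. α·0.542574 = (1−α)·1.546380.
Thus α·(2.088954) = 1.546380, so α = 1.546380/2.088954 ≈ 0.740.

α ≈ 0.740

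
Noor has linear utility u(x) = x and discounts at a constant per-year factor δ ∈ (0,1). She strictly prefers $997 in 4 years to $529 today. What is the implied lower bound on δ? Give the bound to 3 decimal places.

δ > 0.853

Comparing present values: 529 < δ^4·997.
Hence δ^4 > 529/997 = 0.53059, and x ↦ x^(1/4) is increasing on (0,∞).
δ > 0.53059^(1/4) = 0.853.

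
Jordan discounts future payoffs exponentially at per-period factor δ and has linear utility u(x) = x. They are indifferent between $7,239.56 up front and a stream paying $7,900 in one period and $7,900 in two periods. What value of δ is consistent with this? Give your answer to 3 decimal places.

δ ≈ 0.580

Present value of the stream is 7900·δ + 7900·δ². Indifference gives 7900δ + 7900δ² = 7239.56.
Rearranged: 7900δ² + 7900δ − 7239.56 = 0.
δ = (−7900 + √(7900² + 4·7900·7239.56)) / (2·7900) = (−7900 + √291180096.00) / 15800 ≈ 0.580.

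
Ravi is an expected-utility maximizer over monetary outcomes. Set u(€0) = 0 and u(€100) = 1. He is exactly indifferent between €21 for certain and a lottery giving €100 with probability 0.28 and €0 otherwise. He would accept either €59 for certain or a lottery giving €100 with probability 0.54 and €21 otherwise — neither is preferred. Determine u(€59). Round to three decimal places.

0.669

First, u(€21) = 0.28·u(€100) + 0.72·u(€0) = 0.28.
Chaining: u(€59) = 0.54·1.00 + 0.46·0.28 = 0.6688.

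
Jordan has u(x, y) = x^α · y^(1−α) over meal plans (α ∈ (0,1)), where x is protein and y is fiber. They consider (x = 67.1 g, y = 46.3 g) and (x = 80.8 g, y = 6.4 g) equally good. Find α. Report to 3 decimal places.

α ≈ 0.914

Indifference: 67.1^α · 46.3^(1−α) = 80.8^α · 6.4^(1−α).
Rearrange to (67.1/80.8)^α = (6.4/46.3)^(1−α) and take logs: α·-0.185793 = (1−α)·-1.978844.
So α/(1−α) = (-1.978844)/(-0.185793) = 10.650800, and α = 10.650800/11.650800 ≈ 0.914.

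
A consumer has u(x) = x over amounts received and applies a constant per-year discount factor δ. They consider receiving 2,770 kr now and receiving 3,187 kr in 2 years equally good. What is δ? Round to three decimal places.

The payoff in 2 years is discounted by δ^2, so u(2770) = δ^2·u(3187) and δ^2 = u(2770)/u(3187).
With u(x) = x: δ^2 = 2770/3187 = 0.86916.
Taking the square root: δ = 0.86916^(1/2) ≈ 0.932.

δ ≈ 0.932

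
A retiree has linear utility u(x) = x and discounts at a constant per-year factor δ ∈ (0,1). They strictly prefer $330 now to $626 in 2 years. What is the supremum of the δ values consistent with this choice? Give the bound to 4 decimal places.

δ < 0.7261

Under u(x) = x this choice says 330 > δ^2·626.
Dividing by 626: δ^2 < 0.52716. Both sides are positive, so the square root keeps the direction.
δ < (330/626)^(1/2) ≈ 0.7261.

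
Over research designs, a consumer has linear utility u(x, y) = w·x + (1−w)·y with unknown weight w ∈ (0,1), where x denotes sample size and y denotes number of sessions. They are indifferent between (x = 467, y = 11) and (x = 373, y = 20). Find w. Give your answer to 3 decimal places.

Equating utilities: w·467 + (1−w)·11 = w·373 + (1−w)·20.
w·(467−373) = (1−w)·(20−11), i.e. w·94 = (1−w)·9.
Hence w = 9/(94+9) = 9/103 = 0.087.

w = 0.087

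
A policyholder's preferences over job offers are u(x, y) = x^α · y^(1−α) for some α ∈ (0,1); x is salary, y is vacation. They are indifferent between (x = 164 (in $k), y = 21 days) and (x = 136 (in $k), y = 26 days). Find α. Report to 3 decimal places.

The Cobb–Douglas utilities coincide, so 164^α·21^(1−α) = 136^α·26^(1−α).
Taking logs: α·ln 164 + (1−α)·ln 21 = α·ln 136 + (1−α)·ln 26, i.e. α·0.187212 = (1−α)·0.213574.
So α/(1−α) = (0.213574)/(0.187212) = 1.140814, and α = 1.140814/2.140814 ≈ 0.533.

α ≈ 0.533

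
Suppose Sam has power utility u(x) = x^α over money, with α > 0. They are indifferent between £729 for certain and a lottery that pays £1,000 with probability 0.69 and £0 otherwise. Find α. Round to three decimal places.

α ≈ 1.174

EU(lottery) = 0.69·1000^α + 0.31·0 = 0.69·1000^α.
Indifference: 729^α = 0.69·1000^α, so (729/1000)^α = 0.69.
α = ln(0.69) / ln(729/1000) = -0.371064/-0.316082 ≈ 1.174.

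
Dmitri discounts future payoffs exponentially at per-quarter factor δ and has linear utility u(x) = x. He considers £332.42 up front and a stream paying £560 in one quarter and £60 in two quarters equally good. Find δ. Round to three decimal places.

δ ≈ 0.560

Equating present values: 332.42 = 560δ + 60δ².
So 60δ² + 560δ − 332.42 = 0.
The positive root is δ = [−560 + √(560² + 4·60·332.42)] / (2·60) = (−560 + 627.201)/120 ≈ 0.560.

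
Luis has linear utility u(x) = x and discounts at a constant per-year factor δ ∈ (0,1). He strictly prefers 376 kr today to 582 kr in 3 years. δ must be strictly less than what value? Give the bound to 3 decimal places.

Comparing present values: 376 > δ^3·582.
Hence δ^3 < 376/582 = 0.64605, and x ↦ x^(1/3) is increasing on (0,∞).
δ < (376/582)^(1/3) ≈ 0.864.

δ < 0.864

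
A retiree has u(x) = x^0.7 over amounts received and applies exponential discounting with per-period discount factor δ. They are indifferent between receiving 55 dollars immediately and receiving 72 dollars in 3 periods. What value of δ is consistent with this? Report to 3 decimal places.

δ ≈ 0.939

Indifference means u(55) = δ^3 · u(72), so δ^3 = u(55)/u(72).
With u(x) = x^0.7: δ^3 = 55^0.7/72^0.7 = (55/72)^0.7 = 0.82817.
Hence δ = (0.82817)^(1/3) = 0.93909.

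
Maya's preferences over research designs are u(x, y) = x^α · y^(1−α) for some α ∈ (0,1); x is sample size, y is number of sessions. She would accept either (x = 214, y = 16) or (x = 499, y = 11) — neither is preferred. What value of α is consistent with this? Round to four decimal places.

Set the two utilities equal: 214^α·16^(1−α) = 499^α·11^(1−α).
(214/499)^α = (11/16)^(1−α); take logs: α·ln(214/499) = (1−α)·ln(11/16), i.e. α·-0.8466301 = (1−α)·-0.3746934.
So α/(1−α) = (-0.3746934)/(-0.8466301) = 0.4425704, and α = 0.4425704/1.4425704 ≈ 0.3068.

α ≈ 0.3068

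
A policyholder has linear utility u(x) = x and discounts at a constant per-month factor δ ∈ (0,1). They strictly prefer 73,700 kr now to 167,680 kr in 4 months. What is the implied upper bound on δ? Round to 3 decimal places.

The preference means 73700 > δ^4·167680.
Dividing by 167680: δ^4 < 0.43953. Both sides are positive, so the 4th root keeps the direction.
δ < (73700/167680)^(1/4) ≈ 0.814.

δ < 0.814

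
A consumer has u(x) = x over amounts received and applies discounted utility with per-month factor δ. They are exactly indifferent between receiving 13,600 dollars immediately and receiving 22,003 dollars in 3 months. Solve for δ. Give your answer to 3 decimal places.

δ ≈ 0.852

Indifference means u(13600) = δ^3 · u(22003), so δ^3 = u(13600)/u(22003).
With u(x) = x: δ^3 = 13600/22003 = 0.61810.
Hence δ = (0.61810)^(1/3) = 0.85183.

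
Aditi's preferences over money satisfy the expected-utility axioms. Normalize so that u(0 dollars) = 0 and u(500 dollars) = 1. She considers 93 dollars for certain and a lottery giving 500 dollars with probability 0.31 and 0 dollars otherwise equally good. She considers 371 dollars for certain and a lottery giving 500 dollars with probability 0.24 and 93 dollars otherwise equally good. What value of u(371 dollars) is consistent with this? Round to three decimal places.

0.476

The first gamble pins u(93 dollars): it must equal 0.31·1 + 0.69·0 = 0.31.
The second indifference gives u(371 dollars) = 0.24·u(500 dollars) + 0.76·u(93 dollars) = 0.24·1.00 + 0.76·0.31 = 0.4756.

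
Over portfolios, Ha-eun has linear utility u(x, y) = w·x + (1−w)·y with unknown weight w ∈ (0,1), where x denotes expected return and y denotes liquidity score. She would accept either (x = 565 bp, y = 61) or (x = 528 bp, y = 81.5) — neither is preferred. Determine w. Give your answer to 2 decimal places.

u(565,61) = u(528,81.5) means w·565 + (1−w)·61 = w·528 + (1−w)·81.5.
w·(565−528) = (1−w)·(81.5−61), i.e. w·37 = (1−w)·20.5.
The marginal rate of substitution is 20.5/37, so w = 20.5/(37+20.5) = 0.36.

w = 0.36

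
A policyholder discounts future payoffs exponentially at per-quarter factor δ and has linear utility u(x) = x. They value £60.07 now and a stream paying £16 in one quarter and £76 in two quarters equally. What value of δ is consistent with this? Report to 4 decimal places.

Present value of the stream is 16·δ + 76·δ². Indifference gives 16δ + 76δ² = 60.07.
Rearranged: 76δ² + 16δ − 60.07 = 0.
δ = (−16 + √(16² + 4·76·60.07)) / (2·76) = (−16 + √18517.28) / 152 ≈ 0.7900.

δ ≈ 0.7900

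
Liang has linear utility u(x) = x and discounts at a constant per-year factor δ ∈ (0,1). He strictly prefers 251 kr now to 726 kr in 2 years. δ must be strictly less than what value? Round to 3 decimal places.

δ < 0.588

Under u(x) = x this choice says 251 > δ^2·726.
Dividing by 726: δ^2 < 0.34573. Both sides are positive, so the square root keeps the direction.
δ < (251/726)^(1/2) ≈ 0.588.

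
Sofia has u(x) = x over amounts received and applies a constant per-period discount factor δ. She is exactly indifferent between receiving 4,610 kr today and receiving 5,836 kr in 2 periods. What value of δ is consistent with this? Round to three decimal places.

δ ≈ 0.889

Indifference means u(4610) = δ^2 · u(5836), so δ^2 = u(4610)/u(5836).
With u(x) = x: δ^2 = 4610/5836 = 0.78992.
So δ = 0.78992^(1/2) ≈ 0.889.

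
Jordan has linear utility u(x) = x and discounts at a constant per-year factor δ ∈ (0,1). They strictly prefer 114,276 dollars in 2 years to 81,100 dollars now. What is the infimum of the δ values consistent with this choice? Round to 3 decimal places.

Under u(x) = x this choice says 81100 < δ^2·114276.
So δ^2 > 81100/114276 = 0.70969; taking the square root of both positive sides preserves the inequality.
δ > 0.70969^(1/2) = 0.842.

δ > 0.842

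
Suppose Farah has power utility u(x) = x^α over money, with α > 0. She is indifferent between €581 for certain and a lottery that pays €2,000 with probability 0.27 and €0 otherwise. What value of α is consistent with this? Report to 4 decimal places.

The lottery's expected utility is 0.27·u(2000) + 0.73·u(0) = 0.27·2000^α (since u(0) = 0 for α > 0).
Equating: 581^α = 0.27·2000^α, i.e. 0.2905^α = 0.27.
α = ln(0.27) / ln(581/2000) = -1.3093333/-1.2361517 ≈ 1.0592.

α ≈ 1.0592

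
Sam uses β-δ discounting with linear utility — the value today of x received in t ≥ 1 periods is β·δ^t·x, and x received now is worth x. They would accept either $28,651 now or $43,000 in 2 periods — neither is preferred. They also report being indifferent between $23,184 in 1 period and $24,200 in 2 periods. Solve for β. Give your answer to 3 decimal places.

β ≈ 0.726

From the later pair, β·δ^1·23184 = β·δ^2·24200; dividing through, δ = 23184/24200 = 0.95802.
Substituting δ into 28651 = β·δ^2·43000: β = 28651/(39465.214) ≈ 0.726.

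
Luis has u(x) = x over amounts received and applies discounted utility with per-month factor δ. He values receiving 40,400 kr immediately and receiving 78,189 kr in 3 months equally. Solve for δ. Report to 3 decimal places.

Indifference means u(40400) = δ^3 · u(78189), so δ^3 = u(40400)/u(78189).
With u(x) = x: δ^3 = 40400/78189 = 0.51670.
Hence δ = (0.51670)^(1/3) = 0.80244.

δ ≈ 0.802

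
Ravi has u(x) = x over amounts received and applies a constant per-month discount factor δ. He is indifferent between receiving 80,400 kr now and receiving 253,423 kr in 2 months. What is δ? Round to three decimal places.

The payoff in 2 months is discounted by δ^2, so u(80400) = δ^2·u(253423) and δ^2 = u(80400)/u(253423).
With u(x) = x: δ^2 = 80400/253423 = 0.31726.
Taking the square root: δ = 0.31726^(1/2) ≈ 0.563.

δ ≈ 0.563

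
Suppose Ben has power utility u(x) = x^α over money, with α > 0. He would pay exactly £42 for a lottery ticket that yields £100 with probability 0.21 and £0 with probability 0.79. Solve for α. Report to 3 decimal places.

α ≈ 1.799

Since u(0) = 0, the lottery's EU is 0.21·100^α.
Indifference: 42^α = 0.21·100^α, so (42/100)^α = 0.21.
Take logs: α = ln 0.21 / ln(42/100) ≈ 1.79902.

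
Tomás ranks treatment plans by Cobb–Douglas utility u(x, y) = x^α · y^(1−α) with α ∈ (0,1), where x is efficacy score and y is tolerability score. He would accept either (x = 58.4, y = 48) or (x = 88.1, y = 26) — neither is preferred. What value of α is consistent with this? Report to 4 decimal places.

Indifference: 58.4^α · 48^(1−α) = 88.1^α · 26^(1−α).
(58.4/88.1)^α = (26/48)^(1−α); take logs: α·ln(58.4/88.1) = (1−α)·ln(26/48), i.e. α·-0.4111566 = (1−α)·-0.6131045.
With A = -0.4111566 and B = -0.6131045: α·A = (1−α)·B, so α = B/(A+B) = -0.6131045/-1.0242611 ≈ 0.5986.

α ≈ 0.5986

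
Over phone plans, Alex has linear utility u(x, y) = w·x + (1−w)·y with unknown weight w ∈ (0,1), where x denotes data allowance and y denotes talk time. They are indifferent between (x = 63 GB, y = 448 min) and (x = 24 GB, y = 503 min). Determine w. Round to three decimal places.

w = 0.585

Indifference: w·63 + (1−w)·448 = w·24 + (1−w)·503.
Collecting terms: w·39 = (1−w)·55.
So w/(1−w) = 55/39 = 1.4103, giving w = 55/(39+55) = 0.585.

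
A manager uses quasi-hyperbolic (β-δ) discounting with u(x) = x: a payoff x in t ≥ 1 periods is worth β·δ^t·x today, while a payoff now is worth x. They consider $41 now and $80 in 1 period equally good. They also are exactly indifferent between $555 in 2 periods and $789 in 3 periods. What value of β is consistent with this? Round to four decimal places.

The second indifference involves only future payoffs, so β cancels: β·δ^2·555 = β·δ^3·789, giving δ = 555/789 = 0.70342.
Substituting δ into 41 = β·δ·80: β = 41/(56.274) ≈ 0.7286.

β ≈ 0.7286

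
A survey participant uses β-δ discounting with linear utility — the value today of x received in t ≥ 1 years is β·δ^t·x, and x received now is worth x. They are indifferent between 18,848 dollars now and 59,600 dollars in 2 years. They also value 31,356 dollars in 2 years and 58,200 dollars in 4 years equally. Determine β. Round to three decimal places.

β ≈ 0.587

Both payoffs in the second observation are in the future, so β drops out: δ^2·31356 = δ^4·58200 ⇒ δ^2 = 31356/58200 = 0.53876, so δ = 0.73400.
Now use the now-vs-future pair: 18848 = β·δ^2·59600 gives β = 18848/(0.53876·59600) ≈ 0.587.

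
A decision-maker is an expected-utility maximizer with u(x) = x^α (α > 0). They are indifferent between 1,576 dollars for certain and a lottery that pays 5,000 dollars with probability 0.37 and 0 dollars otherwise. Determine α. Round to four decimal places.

α ≈ 0.8612

The lottery's expected utility is 0.37·u(5000) + 0.63·u(0) = 0.37·5000^α (since u(0) = 0 for α > 0).
Setting u(1576) equal to that: 1576^α = 0.37·5000^α ⇒ (1576/5000)^α = 0.37.
α = ln(0.37) / ln(1576/5000) = -0.9942523/-1.1545479 ≈ 0.8612.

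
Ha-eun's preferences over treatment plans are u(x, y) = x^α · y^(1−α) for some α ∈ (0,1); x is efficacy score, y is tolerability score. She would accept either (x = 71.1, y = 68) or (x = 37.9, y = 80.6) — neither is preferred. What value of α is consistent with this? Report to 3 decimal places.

α ≈ 0.213

The Cobb–Douglas utilities coincide, so 71.1^α·68^(1−α) = 37.9^α·80.6^(1−α).
(71.1/37.9)^α = (80.6/68)^(1−α); take logs: α·ln(71.1/37.9) = (1−α)·ln(80.6/68), i.e. α·0.629136 = (1−α)·0.169991.
So α/(1−α) = (0.169991)/(0.629136) = 0.270198, and α = 0.270198/1.270198 ≈ 0.213.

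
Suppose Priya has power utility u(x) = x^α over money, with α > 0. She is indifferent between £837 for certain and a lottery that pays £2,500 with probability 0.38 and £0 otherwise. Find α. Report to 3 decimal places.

Since u(0) = 0, the lottery's EU is 0.38·2500^α.
Indifference: 837^α = 0.38·2500^α, so (837/2500)^α = 0.38.
α = ln(0.38) / ln(837/2500) = -0.967584/-1.094222 ≈ 0.884.

α ≈ 0.884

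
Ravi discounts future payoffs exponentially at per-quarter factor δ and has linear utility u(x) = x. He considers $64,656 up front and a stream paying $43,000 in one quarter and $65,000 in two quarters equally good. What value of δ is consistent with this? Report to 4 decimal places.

δ ≈ 0.7200

The stream is worth 43000δ + 65000δ² today, so 43000δ + 65000δ² = 64656.
Rearranged: 65000δ² + 43000δ − 64656 = 0.
δ = (−43000 + √(43000² + 4·65000·64656)) / (2·65000) = (−43000 + √18659560000.00) / 130000 ≈ 0.7200.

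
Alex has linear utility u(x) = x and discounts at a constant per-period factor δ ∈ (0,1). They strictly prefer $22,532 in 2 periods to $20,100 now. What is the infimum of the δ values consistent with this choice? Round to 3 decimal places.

The preference means 20100 < δ^2·22532.
Hence δ^2 > 20100/22532 = 0.89206, and x ↦ x^(1/2) is increasing on (0,∞).
δ > 0.89206^(1/2) = 0.944.

δ > 0.944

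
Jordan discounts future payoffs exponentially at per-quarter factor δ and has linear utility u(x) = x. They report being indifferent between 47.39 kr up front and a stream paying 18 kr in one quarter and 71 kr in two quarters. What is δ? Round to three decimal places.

δ ≈ 0.700

Equating present values: 47.39 = 18δ + 71δ².
That is, 71δ² + 18δ − 47.39 = 0, a quadratic in δ.
The positive root is δ = [−18 + √(18² + 4·71·47.39)] / (2·71) = (−18 + 117.400)/142 ≈ 0.700.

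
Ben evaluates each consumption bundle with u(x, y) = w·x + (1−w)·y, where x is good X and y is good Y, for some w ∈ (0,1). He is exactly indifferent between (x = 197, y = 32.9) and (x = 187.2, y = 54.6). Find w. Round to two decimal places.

Indifference: w·197 + (1−w)·32.9 = w·187.2 + (1−w)·54.6.
Collecting terms: w·9.8 = (1−w)·21.7.
The marginal rate of substitution is 21.7/9.8, so w = 21.7/(9.8+21.7) = 0.69.

w = 0.69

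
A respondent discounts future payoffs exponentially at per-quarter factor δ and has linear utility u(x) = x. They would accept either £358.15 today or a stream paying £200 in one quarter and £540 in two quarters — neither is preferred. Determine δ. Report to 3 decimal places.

Equating present values: 358.15 = 200δ + 540δ².
So 540δ² + 200δ − 358.15 = 0.
The positive root is δ = [−200 + √(200² + 4·540·358.15)] / (2·540) = (−200 + 902.000)/1080 ≈ 0.650.

δ ≈ 0.650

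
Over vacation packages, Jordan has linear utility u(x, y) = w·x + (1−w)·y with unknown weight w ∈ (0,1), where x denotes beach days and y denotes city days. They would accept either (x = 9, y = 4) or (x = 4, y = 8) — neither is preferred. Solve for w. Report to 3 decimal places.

w = 0.444

u(9,4) = u(4,8) means w·9 + (1−w)·4 = w·4 + (1−w)·8.
Collecting terms: w·5 = (1−w)·4.
So w/(1−w) = 4/5 = 0.8000, giving w = 4/(5+4) = 0.444.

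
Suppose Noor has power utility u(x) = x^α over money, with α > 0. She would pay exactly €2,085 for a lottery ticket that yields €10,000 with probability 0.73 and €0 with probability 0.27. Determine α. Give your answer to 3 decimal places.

α ≈ 0.201

Since u(0) = 0, the lottery's EU is 0.73·10000^α.
Equating: 2085^α = 0.73·10000^α, i.e. 0.2085^α = 0.73.
α = ln(0.73) / ln(2085/10000) = -0.314711/-1.567816 ≈ 0.201.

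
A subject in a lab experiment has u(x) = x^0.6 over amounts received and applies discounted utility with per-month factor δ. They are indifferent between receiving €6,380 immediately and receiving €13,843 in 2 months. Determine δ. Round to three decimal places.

Equating discounted utilities: u(6380) = δ^2·u(13843) ⇒ δ^2 = u(6380)/u(13843).
With u(x) = x^0.6: δ^2 = 6380^0.6/13843^0.6 = (6380/13843)^0.6 = 0.62828.
So δ = 0.62828^(1/2) ≈ 0.793.

δ ≈ 0.793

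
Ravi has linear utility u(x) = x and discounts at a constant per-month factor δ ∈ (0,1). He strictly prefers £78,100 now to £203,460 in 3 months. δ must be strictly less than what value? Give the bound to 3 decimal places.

δ < 0.727

Under u(x) = x this choice says 78100 > δ^3·203460.
So δ^3 < 78100/203460 = 0.38386; taking the cube root of both positive sides preserves the inequality.
δ < 0.38386^(1/3) = 0.727.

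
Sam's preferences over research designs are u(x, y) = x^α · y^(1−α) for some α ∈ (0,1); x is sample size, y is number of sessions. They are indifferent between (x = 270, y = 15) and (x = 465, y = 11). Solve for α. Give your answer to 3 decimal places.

The Cobb–Douglas utilities coincide, so 270^α·15^(1−α) = 465^α·11^(1−α).
(270/465)^α = (11/15)^(1−α); take logs: α·ln(270/465) = (1−α)·ln(11/15), i.e. α·-0.543615 = (1−α)·-0.310155.
With A = -0.543615 and B = -0.310155: α·A = (1−α)·B, so α = B/(A+B) = -0.310155/-0.853770 ≈ 0.363.

α ≈ 0.363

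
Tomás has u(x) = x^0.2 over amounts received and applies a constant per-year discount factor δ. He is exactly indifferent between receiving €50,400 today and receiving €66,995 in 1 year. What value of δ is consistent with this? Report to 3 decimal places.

δ ≈ 0.945

Indifference means u(50400) = δ · u(66995), so δ = u(50400)/u(66995).
Since u(x) = x^0.2, δ = (50400/66995)^0.2 = 0.75229^0.2 = 0.94466.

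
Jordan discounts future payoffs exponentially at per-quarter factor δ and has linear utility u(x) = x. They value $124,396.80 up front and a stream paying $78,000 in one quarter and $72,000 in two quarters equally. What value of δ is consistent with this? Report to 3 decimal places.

δ ≈ 0.880

Equating present values: 124396.80 = 78000δ + 72000δ².
So 72000δ² + 78000δ − 124396.80 = 0.
δ = (−78000 + √(78000² + 4·72000·124396.80)) / (2·72000) = (−78000 + √41910278400.00) / 144000 ≈ 0.880.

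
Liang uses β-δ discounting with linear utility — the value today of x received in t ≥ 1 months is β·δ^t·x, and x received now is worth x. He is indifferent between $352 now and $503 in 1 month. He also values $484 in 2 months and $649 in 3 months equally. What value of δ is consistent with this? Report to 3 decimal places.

Both payoffs in the second observation are in the future, so β drops out: δ^2·484 = δ^3·649 ⇒ δ = 484/649 = 0.74576.

δ ≈ 0.746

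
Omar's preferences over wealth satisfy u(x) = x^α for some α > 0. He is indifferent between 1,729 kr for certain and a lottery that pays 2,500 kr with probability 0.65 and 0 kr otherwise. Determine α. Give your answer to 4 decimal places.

The lottery's expected utility is 0.65·u(2500) + 0.35·u(0) = 0.65·2500^α (since u(0) = 0 for α > 0).
Equating: 1729^α = 0.65·2500^α, i.e. 0.6916^α = 0.65.
Taking logs: α·ln(1729/2500) = ln(0.65), so α = -0.4307829 / -0.3687475 ≈ 1.1682.

α ≈ 1.1682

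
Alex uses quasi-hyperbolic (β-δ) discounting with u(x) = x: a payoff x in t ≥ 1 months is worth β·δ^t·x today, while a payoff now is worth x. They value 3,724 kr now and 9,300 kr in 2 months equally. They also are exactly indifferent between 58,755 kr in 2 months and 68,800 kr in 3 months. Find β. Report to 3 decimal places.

The second indifference involves only future payoffs, so β cancels: β·δ^2·58755 = β·δ^3·68800, giving δ = 58755/68800 = 0.85400.
Now use the now-vs-future pair: 3724 = β·δ^2·9300 gives β = 3724/(0.72931·9300) ≈ 0.549.

β ≈ 0.549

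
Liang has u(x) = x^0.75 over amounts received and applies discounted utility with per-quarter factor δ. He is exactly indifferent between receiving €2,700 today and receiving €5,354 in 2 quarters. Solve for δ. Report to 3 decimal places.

Equating discounted utilities: u(2700) = δ^2·u(5354) ⇒ δ^2 = u(2700)/u(5354).
With u(x) = x^0.75: δ^2 = 2700^0.75/5354^0.75 = (2700/5354)^0.75 = 0.59843.
Taking the square root: δ = 0.59843^(1/2) ≈ 0.774.

δ ≈ 0.774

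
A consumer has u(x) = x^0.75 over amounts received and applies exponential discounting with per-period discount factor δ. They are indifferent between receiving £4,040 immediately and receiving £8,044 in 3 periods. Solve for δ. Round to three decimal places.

δ ≈ 0.842

Indifference means u(4040) = δ^3 · u(8044), so δ^3 = u(4040)/u(8044).
Since u(x) = x^0.75, δ^3 = (4040/8044)^0.75 = 0.50224^0.75 = 0.59660.
So δ = 0.59660^(1/3) ≈ 0.842.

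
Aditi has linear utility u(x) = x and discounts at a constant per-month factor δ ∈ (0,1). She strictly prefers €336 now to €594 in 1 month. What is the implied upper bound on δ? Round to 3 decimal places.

Under u(x) = x this choice says 336 > δ·594.
So δ < 336/594 = 0.56566.

δ < 0.566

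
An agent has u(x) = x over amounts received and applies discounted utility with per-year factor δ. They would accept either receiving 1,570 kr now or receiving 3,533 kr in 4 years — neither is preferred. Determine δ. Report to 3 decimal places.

The payoff in 4 years is discounted by δ^4, so u(1570) = δ^4·u(3533) and δ^4 = u(1570)/u(3533).
With u(x) = x: δ^4 = 1570/3533 = 0.44438.
Taking the 4th root: δ = 0.44438^(1/4) ≈ 0.816.

δ ≈ 0.816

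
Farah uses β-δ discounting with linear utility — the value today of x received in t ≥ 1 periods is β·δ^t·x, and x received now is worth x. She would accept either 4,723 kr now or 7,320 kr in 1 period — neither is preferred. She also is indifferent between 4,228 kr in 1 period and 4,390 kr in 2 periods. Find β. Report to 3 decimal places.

β ≈ 0.670

From the later pair, β·δ^1·4228 = β·δ^2·4390; dividing through, δ = 4228/4390 = 0.96310.
The first indifference: 4723 = β·δ·7320, so β = 4723/(δ·7320) = 4723/(0.96310·7320) ≈ 0.670.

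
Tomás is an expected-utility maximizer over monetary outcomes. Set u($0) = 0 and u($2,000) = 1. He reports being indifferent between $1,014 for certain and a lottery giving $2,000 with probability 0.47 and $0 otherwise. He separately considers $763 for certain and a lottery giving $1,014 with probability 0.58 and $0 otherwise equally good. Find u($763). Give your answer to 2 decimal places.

0.27

The first gamble pins u($1,014): it must equal 0.47·1 + 0.53·0 = 0.47.
Then u($763) = 0.58·u($1,014) + 0.42·u($0) = 0.58·0.47 + 0.42·0.00 = 0.2726.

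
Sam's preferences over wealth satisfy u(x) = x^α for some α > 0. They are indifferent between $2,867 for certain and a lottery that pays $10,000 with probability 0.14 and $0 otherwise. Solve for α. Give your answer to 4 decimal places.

α ≈ 1.5737

EU(lottery) = 0.14·10000^α + 0.86·0 = 0.14·10000^α.
Indifference: 2867^α = 0.14·10000^α, so (2867/10000)^α = 0.14.
Take logs: α = ln 0.14 / ln(2867/10000) ≈ 1.573748.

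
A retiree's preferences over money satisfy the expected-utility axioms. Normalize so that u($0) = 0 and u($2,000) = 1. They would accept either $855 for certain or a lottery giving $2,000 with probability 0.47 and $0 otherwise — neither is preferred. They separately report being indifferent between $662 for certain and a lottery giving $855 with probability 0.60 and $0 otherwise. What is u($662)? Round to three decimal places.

From the first indifference, u($855) = 0.47·u($2,000) + 0.53·u($0) = 0.47·1 + 0.53·0 = 0.47.
The second indifference gives u($662) = 0.60·u($855) + 0.40·u($0) = 0.60·0.47 + 0.40·0.00 = 0.2820.

0.282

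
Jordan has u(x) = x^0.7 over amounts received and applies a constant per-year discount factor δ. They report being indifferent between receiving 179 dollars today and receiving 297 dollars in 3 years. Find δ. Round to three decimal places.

δ ≈ 0.889

Indifference means u(179) = δ^3 · u(297), so δ^3 = u(179)/u(297).
With u(x) = x^0.7: δ^3 = 179^0.7/297^0.7 = (179/297)^0.7 = 0.70156.
So δ = 0.70156^(1/3) ≈ 0.889.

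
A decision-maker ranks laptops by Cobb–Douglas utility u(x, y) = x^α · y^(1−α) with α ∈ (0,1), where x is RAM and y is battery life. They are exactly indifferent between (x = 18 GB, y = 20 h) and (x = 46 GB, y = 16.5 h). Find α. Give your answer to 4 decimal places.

α ≈ 0.1701

Indifference: 18^α · 20^(1−α) = 46^α · 16.5^(1−α).
(18/46)^α = (16.5/20)^(1−α); take logs: α·ln(18/46) = (1−α)·ln(16.5/20), i.e. α·-0.9382696 = (1−α)·-0.1923719.
Thus α·(-1.1306415) = -0.1923719, so α = -0.1923719/-1.1306415 ≈ 0.1701.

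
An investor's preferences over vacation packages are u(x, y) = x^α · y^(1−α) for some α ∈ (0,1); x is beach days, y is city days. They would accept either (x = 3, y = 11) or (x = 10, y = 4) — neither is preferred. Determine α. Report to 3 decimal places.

The Cobb–Douglas utilities coincide, so 3^α·11^(1−α) = 10^α·4^(1−α).
(3/10)^α = (4/11)^(1−α); take logs: α·ln(3/10) = (1−α)·ln(4/11), i.e. α·-1.203973 = (1−α)·-1.011601.
So α/(1−α) = (-1.011601)/(-1.203973) = 0.840219, and α = 0.840219/1.840219 ≈ 0.457.

α ≈ 0.457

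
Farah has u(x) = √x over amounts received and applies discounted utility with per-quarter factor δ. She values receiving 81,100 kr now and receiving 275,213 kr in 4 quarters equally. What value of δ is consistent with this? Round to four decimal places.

δ ≈ 0.8584

Equating discounted utilities: u(81100) = δ^4·u(275213) ⇒ δ^4 = u(81100)/u(275213).
Since u(x) = √x, δ^4 = √(81100/275213) = 0.54285.
Taking the 4th root: δ = 0.54285^(1/4) ≈ 0.8584.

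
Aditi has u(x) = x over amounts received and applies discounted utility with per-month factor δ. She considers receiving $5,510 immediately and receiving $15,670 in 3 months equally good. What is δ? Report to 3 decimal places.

Equating discounted utilities: u(5510) = δ^3·u(15670) ⇒ δ^3 = u(5510)/u(15670).
With u(x) = x: δ^3 = 5510/15670 = 0.35163.
So δ = 0.35163^(1/3) ≈ 0.706.

δ ≈ 0.706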